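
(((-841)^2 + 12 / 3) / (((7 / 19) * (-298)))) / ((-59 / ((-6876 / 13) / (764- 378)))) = -23100635385 / 154396333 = -149.62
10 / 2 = 5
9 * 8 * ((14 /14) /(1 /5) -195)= -13680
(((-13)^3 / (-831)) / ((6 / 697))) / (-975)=-117793 / 373950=-0.31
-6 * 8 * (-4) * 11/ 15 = 140.80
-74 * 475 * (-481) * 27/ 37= 12337650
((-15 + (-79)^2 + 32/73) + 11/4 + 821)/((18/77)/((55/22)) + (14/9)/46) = 164064510225/2962924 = 55372.50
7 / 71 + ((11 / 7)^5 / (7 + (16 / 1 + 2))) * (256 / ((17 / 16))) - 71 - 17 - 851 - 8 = -433386001634 / 507151225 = -854.55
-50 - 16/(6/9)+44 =-30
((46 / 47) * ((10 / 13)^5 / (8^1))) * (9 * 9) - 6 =-58129626 / 17450771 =-3.33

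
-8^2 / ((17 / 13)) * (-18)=14976 / 17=880.94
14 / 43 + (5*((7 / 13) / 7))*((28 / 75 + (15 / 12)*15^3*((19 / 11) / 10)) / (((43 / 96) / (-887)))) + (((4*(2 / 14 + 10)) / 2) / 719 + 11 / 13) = -555289.25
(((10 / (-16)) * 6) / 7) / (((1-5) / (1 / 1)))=15 / 112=0.13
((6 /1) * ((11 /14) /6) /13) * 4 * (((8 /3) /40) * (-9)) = -66 /455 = -0.15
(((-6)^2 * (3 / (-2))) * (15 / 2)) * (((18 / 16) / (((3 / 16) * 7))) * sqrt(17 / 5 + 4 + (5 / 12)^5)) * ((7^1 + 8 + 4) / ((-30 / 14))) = 57 * sqrt(138336135) / 80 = 8380.17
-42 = -42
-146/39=-3.74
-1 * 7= -7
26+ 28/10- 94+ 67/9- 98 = -7009/45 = -155.76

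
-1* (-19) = 19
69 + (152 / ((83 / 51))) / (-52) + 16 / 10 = 371197 / 5395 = 68.80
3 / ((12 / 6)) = 3 / 2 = 1.50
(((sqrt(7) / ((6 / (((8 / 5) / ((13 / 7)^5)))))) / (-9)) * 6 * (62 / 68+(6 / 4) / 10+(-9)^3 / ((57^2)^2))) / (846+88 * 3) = -0.00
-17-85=-102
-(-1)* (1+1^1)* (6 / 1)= 12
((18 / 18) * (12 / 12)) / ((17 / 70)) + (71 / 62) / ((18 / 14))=47509 / 9486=5.01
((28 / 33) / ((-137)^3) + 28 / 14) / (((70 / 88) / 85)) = 11540230360 / 53998413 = 213.71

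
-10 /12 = -5 /6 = -0.83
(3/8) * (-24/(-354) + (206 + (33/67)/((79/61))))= 193413183/2498296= 77.42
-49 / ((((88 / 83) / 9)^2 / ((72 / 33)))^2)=-137315953439721 / 113379904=-1211113.69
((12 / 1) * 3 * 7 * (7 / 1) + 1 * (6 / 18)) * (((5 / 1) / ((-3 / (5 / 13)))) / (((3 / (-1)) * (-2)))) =-132325 / 702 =-188.50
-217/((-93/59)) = 137.67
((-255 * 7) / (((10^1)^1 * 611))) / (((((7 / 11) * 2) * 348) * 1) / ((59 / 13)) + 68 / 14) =-1621851 / 568740796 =-0.00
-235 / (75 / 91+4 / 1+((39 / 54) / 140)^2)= -19400472000 / 398262997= -48.71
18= 18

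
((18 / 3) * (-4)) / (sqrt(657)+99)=-33 / 127+sqrt(73) / 127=-0.19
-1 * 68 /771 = -68 /771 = -0.09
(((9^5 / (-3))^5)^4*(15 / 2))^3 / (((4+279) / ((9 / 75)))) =179032786777390977917556799904933715905975722234280015236593301736598349412242864368137777895935012279268950072189670000081297785146005737570163954369881562727902338233786462583964947548760865446764369335433865858082323311771125819587304635139074696134028214405 / 2264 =79078086032416509680899650000000000000000000000000000000000000000000000000000000000000000000000000000000000000000000000000000000000000000000000000000000000000000000000000000000000000000000000000000000000000000000000000000000000000000000000000000000000000000.00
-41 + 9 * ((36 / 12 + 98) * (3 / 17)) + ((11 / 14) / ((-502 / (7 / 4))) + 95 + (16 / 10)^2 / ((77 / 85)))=5709961141 / 26284720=217.23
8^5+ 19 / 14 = 458771 / 14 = 32769.36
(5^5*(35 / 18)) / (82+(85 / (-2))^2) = 31250 / 9711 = 3.22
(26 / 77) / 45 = 26 / 3465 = 0.01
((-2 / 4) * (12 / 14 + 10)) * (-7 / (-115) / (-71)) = 38 / 8165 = 0.00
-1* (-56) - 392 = -336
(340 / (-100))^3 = -4913 / 125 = -39.30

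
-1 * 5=-5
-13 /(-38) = 13 /38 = 0.34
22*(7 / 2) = 77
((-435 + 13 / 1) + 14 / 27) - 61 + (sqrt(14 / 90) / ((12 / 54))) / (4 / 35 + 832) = -13027 / 27 + 7 * sqrt(35) / 19416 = -482.48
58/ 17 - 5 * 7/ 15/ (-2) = 467/ 102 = 4.58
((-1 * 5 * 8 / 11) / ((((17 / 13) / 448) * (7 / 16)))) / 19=-532480 / 3553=-149.87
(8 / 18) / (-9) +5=401 / 81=4.95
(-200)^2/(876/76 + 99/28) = 21280000/8013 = 2655.68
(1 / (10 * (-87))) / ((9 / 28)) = -14 / 3915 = -0.00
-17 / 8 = -2.12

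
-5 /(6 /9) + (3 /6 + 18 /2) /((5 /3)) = -9 /5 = -1.80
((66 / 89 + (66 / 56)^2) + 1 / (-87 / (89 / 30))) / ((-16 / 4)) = -190902793 / 364230720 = -0.52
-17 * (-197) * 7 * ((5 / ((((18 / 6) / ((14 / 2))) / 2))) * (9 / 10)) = 492303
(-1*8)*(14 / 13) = -112 / 13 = -8.62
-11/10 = -1.10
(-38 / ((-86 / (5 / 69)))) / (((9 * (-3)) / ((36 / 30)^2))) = -76 / 44505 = -0.00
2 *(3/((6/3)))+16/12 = 13/3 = 4.33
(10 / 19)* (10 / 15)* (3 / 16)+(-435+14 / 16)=-65977 / 152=-434.06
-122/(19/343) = -41846/19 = -2202.42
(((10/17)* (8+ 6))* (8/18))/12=140/459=0.31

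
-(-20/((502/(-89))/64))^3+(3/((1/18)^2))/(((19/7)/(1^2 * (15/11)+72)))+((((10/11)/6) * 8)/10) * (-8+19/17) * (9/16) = -2620521641179598615/224737923212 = -11660344.65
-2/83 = -0.02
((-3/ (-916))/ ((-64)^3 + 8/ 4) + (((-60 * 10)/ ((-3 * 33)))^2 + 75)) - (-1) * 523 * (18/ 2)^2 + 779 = 11310545115621269/ 261492936408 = 43253.73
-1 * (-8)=8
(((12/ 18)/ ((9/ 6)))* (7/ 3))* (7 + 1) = 224/ 27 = 8.30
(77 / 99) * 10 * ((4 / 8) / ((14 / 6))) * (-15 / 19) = -25 / 19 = -1.32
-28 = -28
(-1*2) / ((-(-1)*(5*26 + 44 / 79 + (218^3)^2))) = -79 / 4239709080211205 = -0.00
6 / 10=3 / 5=0.60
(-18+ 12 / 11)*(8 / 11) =-1488 / 121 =-12.30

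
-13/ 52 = -1/ 4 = -0.25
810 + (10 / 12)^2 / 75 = 87481 / 108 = 810.01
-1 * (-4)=4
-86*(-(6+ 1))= 602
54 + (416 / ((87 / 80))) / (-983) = 4584854 / 85521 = 53.61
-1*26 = -26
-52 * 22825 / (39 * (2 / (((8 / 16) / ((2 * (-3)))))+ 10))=45650 / 21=2173.81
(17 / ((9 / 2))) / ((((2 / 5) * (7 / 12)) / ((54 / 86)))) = 3060 / 301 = 10.17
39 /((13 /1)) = 3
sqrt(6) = 2.45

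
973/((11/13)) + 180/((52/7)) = 167902/143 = 1174.14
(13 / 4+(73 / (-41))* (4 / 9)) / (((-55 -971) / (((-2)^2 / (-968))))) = 191 / 19288368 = 0.00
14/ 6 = 7/ 3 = 2.33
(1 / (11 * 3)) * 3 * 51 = 51 / 11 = 4.64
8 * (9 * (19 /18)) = 76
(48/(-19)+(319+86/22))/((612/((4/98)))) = 0.02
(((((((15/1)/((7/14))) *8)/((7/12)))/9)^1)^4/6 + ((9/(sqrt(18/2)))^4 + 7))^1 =727962.50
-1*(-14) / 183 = 14 / 183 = 0.08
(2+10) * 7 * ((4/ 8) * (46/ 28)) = 69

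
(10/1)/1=10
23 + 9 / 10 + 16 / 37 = 9003 / 370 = 24.33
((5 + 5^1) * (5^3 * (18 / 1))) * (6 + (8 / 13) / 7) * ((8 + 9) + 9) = 24930000 / 7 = 3561428.57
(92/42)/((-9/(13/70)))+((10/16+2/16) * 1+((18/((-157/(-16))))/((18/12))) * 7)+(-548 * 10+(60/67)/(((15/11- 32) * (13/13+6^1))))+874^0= -513051295759613/93798133380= -5469.74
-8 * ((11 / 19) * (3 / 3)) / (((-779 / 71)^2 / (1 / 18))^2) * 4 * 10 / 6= -11181139640 / 1700237948680377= -0.00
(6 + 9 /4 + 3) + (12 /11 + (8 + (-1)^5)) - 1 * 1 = 807 /44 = 18.34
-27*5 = -135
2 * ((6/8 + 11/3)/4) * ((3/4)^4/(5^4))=1431/1280000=0.00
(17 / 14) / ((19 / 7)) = 17 / 38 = 0.45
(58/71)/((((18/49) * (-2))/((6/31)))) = -1421/6603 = -0.22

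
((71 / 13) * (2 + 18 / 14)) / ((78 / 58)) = 47357 / 3549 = 13.34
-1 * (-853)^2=-727609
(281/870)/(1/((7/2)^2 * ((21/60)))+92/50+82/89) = 42890435/397658208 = 0.11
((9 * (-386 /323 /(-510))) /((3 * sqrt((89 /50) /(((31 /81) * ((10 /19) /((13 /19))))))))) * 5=1930 * sqrt(179335) /57177783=0.01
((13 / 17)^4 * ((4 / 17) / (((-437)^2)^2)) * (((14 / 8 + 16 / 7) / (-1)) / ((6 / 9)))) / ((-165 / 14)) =3227393 / 2847954484918871735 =0.00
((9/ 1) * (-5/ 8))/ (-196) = 45/ 1568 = 0.03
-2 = -2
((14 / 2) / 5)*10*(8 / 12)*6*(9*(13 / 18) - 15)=-476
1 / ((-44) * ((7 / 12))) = -0.04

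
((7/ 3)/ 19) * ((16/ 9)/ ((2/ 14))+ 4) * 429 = 148148/ 171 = 866.36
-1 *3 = -3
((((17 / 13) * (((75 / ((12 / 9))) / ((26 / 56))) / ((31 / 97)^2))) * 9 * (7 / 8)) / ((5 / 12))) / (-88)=-9522801855 / 28583984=-333.15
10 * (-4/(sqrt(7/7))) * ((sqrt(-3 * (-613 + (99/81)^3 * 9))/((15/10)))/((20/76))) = -304 * sqrt(144966)/27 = -4286.90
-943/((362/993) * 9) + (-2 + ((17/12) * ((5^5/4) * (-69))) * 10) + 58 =-3318395893/4344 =-763903.29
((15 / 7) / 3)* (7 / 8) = 5 / 8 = 0.62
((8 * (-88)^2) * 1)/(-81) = -61952/81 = -764.84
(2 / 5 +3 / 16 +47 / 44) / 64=1457 / 56320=0.03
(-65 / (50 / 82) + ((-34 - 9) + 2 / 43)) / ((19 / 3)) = -96462 / 4085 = -23.61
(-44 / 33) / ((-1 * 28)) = 1 / 21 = 0.05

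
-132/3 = -44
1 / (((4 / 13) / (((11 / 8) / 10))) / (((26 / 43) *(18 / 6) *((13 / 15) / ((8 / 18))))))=217503 / 137600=1.58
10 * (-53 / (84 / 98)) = -1855 / 3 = -618.33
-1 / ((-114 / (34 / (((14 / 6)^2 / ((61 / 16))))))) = 3111 / 14896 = 0.21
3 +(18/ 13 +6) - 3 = 96/ 13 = 7.38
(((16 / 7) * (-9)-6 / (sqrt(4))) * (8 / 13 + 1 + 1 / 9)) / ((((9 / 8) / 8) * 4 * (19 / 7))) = -26.65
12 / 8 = 3 / 2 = 1.50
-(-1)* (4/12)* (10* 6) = 20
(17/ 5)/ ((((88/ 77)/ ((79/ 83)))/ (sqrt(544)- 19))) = 12.24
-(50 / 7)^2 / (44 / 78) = -48750 / 539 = -90.45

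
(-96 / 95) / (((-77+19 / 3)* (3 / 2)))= 48 / 5035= 0.01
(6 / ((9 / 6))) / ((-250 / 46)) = -92 / 125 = -0.74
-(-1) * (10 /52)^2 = 25 /676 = 0.04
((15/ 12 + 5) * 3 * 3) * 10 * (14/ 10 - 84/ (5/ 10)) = -187425/ 2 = -93712.50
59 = 59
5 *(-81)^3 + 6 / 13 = -34543659 / 13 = -2657204.54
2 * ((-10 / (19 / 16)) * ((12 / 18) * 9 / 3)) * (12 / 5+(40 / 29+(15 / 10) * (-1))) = -42304 / 551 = -76.78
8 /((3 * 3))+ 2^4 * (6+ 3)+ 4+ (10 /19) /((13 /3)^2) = 4303550 /28899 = 148.92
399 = 399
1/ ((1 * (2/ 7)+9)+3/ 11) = 77/ 736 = 0.10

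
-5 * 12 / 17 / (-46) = 30 / 391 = 0.08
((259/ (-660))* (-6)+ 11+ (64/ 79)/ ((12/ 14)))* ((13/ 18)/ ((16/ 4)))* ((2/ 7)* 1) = 4846309/ 6569640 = 0.74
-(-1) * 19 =19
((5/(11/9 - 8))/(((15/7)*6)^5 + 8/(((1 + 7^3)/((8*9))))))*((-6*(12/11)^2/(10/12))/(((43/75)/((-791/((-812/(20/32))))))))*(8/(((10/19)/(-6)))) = -1315284727050/754855422859043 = -0.00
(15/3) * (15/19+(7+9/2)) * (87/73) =203145/2774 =73.23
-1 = -1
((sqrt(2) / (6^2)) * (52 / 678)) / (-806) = -0.00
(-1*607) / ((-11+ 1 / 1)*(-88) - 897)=607 / 17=35.71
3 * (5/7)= 15/7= 2.14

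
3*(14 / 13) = 42 / 13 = 3.23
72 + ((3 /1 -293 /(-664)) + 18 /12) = 51089 /664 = 76.94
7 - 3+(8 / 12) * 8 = 28 / 3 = 9.33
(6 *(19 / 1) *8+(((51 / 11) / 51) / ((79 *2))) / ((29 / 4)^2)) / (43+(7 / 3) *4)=1999548168 / 114740153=17.43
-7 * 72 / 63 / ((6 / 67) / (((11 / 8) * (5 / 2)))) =-3685 / 12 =-307.08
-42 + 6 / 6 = -41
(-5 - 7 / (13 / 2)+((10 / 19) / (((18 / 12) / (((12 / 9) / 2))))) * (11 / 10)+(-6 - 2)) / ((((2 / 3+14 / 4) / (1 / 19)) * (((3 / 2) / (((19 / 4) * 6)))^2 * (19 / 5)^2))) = -61442 / 14079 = -4.36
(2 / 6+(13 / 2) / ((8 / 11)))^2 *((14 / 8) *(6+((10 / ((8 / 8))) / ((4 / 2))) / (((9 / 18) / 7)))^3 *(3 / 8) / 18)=9507774325 / 6912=1375546.05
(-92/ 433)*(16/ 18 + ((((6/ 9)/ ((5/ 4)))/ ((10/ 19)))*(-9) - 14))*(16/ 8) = 920368/ 97425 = 9.45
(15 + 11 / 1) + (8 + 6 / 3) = 36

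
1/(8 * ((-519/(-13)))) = 13/4152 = 0.00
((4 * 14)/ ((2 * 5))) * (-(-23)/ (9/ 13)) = 8372/ 45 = 186.04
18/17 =1.06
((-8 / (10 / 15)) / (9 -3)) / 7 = -2 / 7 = -0.29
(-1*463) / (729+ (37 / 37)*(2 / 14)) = -3241 / 5104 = -0.63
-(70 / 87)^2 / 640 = -245 / 242208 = -0.00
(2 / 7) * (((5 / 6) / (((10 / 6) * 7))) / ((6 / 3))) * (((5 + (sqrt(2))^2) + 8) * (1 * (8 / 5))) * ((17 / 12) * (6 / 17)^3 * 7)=216 / 2023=0.11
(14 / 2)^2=49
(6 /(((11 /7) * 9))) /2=7 /33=0.21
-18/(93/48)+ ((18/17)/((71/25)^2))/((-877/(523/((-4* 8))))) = -346228889427/37277509424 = -9.29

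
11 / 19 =0.58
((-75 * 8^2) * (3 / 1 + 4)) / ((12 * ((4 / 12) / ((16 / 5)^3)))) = -1376256 / 5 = -275251.20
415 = 415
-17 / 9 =-1.89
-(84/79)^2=-7056/6241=-1.13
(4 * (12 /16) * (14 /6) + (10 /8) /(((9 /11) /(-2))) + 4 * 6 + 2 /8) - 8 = 727 /36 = 20.19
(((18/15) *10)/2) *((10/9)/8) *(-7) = -35/6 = -5.83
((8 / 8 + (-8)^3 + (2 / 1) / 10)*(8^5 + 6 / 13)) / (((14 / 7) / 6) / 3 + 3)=-489590307 / 91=-5380113.26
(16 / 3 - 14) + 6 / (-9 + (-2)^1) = -304 / 33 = -9.21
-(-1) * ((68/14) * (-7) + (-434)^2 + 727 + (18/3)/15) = 945247/5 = 189049.40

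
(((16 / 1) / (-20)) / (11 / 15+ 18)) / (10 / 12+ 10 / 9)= -216 / 9835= -0.02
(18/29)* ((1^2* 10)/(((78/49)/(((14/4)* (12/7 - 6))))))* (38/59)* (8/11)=-6703200/244673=-27.40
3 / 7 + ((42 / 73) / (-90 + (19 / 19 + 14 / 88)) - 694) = -461807057 / 665833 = -693.58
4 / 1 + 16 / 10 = 28 / 5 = 5.60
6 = 6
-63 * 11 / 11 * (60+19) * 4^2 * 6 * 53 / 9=-2813664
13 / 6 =2.17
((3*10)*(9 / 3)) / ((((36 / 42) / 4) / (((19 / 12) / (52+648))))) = 19 / 20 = 0.95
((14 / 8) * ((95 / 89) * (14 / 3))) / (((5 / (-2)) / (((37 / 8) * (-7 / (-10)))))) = -241129 / 21360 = -11.29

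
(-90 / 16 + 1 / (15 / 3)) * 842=-91357 / 20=-4567.85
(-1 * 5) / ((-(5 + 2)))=5 / 7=0.71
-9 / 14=-0.64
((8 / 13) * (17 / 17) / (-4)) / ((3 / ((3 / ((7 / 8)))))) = -16 / 91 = -0.18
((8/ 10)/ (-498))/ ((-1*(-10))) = -1/ 6225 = -0.00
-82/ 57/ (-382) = 41/ 10887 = 0.00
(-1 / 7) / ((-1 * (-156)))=-1 / 1092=-0.00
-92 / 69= -4 / 3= -1.33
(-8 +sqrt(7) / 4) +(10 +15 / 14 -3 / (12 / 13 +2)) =sqrt(7) / 4 +272 / 133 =2.71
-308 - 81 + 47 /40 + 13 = -14993 /40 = -374.82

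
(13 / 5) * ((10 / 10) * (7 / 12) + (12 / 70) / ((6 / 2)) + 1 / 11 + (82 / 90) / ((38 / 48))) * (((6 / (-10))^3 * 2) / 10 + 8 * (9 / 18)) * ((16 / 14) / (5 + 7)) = 70824247 / 38403750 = 1.84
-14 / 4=-7 / 2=-3.50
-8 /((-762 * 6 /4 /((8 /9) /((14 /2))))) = 64 /72009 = 0.00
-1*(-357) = 357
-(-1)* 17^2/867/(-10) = -1/30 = -0.03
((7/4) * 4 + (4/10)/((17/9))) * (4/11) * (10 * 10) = 49040/187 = 262.25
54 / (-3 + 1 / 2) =-108 / 5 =-21.60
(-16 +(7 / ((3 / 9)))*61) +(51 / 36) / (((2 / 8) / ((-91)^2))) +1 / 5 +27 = 723268 / 15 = 48217.87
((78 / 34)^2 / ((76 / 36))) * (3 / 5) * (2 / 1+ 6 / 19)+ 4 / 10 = 3.86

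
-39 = -39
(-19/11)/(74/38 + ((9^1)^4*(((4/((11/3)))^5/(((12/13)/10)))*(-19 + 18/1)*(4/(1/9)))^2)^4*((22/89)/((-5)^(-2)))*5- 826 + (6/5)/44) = -1201764150537128227744974479376200956733038490/692373534271941701538303226345113798385384967792256713100441286607514105778926200283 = -0.00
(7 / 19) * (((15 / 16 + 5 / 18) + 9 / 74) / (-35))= -7123 / 506160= -0.01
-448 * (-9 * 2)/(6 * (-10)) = -672/5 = -134.40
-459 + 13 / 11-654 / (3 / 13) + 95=-35165 / 11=-3196.82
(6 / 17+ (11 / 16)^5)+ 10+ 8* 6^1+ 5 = 1132054219 / 17825792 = 63.51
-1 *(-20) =20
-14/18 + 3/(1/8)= 209/9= 23.22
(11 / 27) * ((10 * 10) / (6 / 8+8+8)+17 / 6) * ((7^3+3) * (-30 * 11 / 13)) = -740818870 / 23517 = -31501.42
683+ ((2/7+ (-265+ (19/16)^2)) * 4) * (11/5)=-3660331/2240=-1634.08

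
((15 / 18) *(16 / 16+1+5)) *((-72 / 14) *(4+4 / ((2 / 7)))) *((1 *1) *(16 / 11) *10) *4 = -345600 / 11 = -31418.18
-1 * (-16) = 16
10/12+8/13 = 113/78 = 1.45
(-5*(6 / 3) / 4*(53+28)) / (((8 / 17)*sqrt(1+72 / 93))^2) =-515.40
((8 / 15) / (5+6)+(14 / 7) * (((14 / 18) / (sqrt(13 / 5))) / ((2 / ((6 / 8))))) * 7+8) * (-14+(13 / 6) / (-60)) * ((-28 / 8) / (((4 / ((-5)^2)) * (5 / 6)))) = 3898.50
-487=-487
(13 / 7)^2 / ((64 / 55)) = 9295 / 3136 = 2.96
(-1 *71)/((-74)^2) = -71/5476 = -0.01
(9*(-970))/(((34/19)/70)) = -341497.06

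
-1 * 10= -10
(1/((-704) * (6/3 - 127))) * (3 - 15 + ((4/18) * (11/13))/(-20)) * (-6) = 0.00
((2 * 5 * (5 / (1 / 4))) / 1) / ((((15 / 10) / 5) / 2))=4000 / 3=1333.33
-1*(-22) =22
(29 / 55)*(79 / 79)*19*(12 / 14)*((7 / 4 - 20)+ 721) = 4646583 / 770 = 6034.52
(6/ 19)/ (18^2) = 1/ 1026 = 0.00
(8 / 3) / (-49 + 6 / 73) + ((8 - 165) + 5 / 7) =-11724110 / 74991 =-156.34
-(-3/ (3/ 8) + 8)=0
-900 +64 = -836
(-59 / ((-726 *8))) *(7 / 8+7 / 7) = 295 / 15488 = 0.02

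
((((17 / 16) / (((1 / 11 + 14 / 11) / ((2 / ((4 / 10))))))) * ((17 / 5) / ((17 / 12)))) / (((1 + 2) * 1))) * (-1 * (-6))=187 / 10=18.70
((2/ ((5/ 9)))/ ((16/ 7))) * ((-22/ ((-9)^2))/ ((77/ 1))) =-1/ 180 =-0.01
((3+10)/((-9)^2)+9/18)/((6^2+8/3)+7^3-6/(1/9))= 107/53082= 0.00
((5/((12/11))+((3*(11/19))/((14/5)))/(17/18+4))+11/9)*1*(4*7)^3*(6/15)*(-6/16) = -495369028/25365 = -19529.63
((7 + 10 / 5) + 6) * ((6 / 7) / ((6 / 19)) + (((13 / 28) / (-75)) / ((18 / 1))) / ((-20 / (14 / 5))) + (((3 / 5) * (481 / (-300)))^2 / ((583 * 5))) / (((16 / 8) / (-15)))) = 40.68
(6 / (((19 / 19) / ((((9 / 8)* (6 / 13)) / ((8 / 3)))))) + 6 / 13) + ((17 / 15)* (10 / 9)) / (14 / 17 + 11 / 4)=2705075 / 1364688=1.98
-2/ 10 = -1/ 5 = -0.20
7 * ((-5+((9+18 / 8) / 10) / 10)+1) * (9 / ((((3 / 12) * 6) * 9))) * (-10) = 2177 / 12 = 181.42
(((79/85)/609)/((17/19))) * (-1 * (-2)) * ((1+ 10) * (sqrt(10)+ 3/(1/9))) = 1.13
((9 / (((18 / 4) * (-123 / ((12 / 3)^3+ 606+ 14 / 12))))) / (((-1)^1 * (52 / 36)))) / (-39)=-4027 / 20787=-0.19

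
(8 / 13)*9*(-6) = -432 / 13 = -33.23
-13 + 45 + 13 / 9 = 301 / 9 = 33.44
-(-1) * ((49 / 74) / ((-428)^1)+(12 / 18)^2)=126247 / 285048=0.44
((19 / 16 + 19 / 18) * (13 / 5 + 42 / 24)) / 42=0.23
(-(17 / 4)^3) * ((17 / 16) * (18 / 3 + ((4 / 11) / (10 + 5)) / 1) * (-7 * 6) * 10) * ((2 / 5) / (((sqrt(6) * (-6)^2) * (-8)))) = -290569559 * sqrt(6) / 6082560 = -117.01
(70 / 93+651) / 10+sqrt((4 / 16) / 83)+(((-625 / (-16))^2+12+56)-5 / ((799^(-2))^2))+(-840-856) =-242577234068353231 / 119040+sqrt(83) / 166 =-2037779184041.89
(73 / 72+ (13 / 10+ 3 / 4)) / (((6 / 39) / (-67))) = -960713 / 720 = -1334.32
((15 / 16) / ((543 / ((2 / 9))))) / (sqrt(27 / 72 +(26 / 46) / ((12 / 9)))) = 5*sqrt(138) / 136836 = 0.00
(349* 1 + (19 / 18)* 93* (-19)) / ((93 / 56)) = -254716 / 279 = -912.96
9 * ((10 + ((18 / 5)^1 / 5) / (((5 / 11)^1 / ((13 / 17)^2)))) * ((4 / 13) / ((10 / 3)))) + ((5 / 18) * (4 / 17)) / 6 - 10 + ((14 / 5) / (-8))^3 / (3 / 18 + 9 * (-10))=-20339535113 / 22316580000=-0.91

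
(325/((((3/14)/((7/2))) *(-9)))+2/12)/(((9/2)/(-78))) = 827866/81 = 10220.57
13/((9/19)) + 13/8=2093/72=29.07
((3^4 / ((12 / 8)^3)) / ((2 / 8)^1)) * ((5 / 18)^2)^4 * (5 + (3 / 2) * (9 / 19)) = 84765625 / 4362067728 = 0.02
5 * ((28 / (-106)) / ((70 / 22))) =-0.42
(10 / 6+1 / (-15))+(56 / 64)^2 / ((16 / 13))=11377 / 5120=2.22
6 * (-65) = -390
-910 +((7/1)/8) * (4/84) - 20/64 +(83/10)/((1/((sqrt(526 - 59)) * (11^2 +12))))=22945.21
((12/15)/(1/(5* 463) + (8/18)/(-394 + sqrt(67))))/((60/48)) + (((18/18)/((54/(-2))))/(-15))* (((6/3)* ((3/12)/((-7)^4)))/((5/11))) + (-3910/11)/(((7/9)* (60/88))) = -504766128312668221/317435476374450 + 123476544* sqrt(67)/32644369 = -1559.18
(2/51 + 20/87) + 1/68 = 1679/5916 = 0.28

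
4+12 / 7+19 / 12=613 / 84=7.30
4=4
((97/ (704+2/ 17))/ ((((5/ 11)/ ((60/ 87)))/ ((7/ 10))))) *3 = 18139/ 41325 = 0.44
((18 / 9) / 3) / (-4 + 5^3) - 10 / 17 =-3596 / 6171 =-0.58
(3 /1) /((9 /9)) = 3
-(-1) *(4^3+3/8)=515/8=64.38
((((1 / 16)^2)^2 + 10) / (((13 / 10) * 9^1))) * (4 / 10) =0.34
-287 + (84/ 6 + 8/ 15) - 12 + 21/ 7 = -4222/ 15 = -281.47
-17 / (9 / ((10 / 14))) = -85 / 63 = -1.35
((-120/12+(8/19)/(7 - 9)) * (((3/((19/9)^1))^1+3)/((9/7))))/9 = -3.90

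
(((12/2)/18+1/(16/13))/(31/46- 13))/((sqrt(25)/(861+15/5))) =-1012/63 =-16.06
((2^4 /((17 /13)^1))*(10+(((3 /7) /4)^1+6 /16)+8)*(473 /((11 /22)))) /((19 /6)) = 152741160 /2261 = 67554.69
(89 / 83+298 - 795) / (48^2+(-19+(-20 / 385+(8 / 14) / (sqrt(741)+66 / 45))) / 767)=-18330036374960580944674 / 85157468613339964841001+2674085213800* sqrt(741) / 28385822871113321613667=-0.22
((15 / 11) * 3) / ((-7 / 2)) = -90 / 77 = -1.17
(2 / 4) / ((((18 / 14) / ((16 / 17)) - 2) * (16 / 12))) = -42 / 71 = -0.59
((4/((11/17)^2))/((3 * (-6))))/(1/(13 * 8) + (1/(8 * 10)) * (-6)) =8840/1089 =8.12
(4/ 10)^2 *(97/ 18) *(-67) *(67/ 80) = -435433/ 9000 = -48.38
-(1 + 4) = -5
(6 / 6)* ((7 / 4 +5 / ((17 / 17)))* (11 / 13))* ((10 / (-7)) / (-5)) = 297 / 182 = 1.63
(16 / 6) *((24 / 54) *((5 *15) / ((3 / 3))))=800 / 9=88.89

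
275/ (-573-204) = -275/ 777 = -0.35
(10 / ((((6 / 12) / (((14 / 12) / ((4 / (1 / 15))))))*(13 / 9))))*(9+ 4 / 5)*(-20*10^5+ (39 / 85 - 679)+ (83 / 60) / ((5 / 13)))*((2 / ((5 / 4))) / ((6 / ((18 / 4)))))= -3499780680431 / 552500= -6334444.67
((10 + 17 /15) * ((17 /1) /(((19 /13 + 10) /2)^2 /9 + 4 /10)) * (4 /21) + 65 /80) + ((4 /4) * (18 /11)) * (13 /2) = 3088446621 /151749136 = 20.35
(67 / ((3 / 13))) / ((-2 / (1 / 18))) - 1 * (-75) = 7229 / 108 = 66.94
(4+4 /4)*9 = 45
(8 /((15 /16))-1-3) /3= 68 /45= 1.51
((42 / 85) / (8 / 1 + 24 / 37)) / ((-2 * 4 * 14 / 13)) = -1443 / 217600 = -0.01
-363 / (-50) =363 / 50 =7.26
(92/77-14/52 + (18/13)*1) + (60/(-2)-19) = -93473/2002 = -46.69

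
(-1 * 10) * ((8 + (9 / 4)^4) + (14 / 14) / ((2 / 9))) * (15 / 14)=-732075 / 1792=-408.52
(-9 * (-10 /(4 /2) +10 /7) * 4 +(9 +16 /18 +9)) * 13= 120770 /63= 1916.98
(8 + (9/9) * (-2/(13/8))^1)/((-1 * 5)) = -88/65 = -1.35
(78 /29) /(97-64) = 0.08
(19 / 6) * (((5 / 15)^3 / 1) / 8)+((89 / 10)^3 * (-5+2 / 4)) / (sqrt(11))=19 / 1296 -6344721 * sqrt(11) / 22000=-956.49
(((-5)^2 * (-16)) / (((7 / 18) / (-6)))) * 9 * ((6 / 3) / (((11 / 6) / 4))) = 18662400 / 77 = 242368.83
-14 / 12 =-7 / 6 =-1.17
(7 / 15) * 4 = 28 / 15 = 1.87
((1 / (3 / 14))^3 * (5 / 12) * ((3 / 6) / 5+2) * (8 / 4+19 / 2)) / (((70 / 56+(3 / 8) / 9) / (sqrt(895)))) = 220892 * sqrt(895) / 279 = 23685.76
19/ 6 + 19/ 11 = 323/ 66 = 4.89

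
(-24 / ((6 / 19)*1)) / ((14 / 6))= -32.57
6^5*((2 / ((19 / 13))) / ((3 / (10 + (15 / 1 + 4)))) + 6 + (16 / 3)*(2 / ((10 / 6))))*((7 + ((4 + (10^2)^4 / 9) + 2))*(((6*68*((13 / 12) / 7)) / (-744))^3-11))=-2026763113758582950476 / 83206263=-24358299972666.52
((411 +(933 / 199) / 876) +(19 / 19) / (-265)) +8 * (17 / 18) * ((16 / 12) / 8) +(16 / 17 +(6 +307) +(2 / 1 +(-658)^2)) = 3065321989843313 / 7067966580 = 433692.20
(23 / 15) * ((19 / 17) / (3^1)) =437 / 765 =0.57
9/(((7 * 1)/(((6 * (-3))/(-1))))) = 23.14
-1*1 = -1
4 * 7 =28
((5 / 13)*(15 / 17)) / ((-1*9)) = -25 / 663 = -0.04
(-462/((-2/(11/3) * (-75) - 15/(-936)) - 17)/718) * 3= -2378376/29477849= -0.08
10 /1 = 10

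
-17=-17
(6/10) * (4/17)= 12/85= 0.14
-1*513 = -513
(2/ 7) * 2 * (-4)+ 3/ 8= -107/ 56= -1.91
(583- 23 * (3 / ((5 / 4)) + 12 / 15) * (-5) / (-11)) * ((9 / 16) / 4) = 54405 / 704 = 77.28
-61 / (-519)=61 / 519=0.12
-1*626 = -626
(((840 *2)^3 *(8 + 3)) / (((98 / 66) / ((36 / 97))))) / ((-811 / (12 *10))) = -151747706880000 / 78667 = -1928988100.22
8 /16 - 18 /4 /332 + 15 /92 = 9919 /15272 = 0.65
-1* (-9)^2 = -81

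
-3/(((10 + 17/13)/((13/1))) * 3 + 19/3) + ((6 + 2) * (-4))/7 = -155735/31738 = -4.91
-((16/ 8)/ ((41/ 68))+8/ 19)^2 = -8479744/ 606841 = -13.97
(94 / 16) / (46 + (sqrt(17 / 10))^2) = 235 / 1908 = 0.12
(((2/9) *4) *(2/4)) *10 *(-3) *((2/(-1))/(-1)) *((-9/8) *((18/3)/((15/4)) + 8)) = 288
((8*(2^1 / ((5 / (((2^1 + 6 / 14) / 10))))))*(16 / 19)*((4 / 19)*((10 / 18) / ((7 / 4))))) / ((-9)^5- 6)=-34816 / 47008075275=-0.00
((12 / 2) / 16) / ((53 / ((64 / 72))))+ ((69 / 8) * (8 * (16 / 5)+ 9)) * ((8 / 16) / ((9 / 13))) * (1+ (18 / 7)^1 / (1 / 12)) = 611361973 / 89040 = 6866.15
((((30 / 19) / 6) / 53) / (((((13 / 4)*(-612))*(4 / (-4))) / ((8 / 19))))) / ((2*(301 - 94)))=20 / 7877496159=0.00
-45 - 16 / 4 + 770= 721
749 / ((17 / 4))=2996 / 17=176.24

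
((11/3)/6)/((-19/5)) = -55/342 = -0.16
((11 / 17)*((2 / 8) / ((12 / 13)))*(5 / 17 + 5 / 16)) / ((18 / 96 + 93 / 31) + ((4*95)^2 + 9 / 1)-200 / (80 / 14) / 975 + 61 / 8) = 1533675 / 2083526786672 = 0.00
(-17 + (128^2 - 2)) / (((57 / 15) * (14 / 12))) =490950 / 133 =3691.35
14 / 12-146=-869 / 6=-144.83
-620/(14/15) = -4650/7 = -664.29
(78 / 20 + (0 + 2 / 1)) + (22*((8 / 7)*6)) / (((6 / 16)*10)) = 3229 / 70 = 46.13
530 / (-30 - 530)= -53 / 56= -0.95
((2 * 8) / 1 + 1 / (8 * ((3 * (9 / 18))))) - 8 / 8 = 181 / 12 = 15.08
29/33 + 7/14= 91/66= 1.38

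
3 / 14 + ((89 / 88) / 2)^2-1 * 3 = -548585 / 216832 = -2.53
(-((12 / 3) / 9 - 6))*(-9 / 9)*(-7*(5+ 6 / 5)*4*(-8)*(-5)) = 347200 / 9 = 38577.78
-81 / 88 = -0.92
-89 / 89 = -1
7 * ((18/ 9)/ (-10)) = -7/ 5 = -1.40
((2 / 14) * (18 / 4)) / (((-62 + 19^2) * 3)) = 3 / 4186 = 0.00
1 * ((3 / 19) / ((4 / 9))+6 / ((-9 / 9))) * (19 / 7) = -429 / 28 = -15.32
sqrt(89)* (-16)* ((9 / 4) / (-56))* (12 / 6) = 9* sqrt(89) / 7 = 12.13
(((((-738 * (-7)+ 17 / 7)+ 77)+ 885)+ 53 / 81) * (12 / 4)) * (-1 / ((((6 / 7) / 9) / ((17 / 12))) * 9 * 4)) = -14774377 / 1944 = -7599.99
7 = 7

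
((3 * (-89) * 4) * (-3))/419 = 3204/419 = 7.65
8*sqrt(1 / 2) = 4*sqrt(2) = 5.66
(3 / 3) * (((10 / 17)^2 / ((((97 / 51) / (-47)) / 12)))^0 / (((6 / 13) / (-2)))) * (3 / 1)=-13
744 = 744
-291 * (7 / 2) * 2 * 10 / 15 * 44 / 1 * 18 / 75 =-14340.48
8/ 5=1.60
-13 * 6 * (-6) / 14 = 234 / 7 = 33.43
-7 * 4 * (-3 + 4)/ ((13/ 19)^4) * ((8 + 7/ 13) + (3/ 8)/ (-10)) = -1086.09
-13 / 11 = -1.18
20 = 20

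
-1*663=-663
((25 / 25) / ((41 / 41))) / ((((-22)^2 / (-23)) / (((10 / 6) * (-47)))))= 5405 / 1452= 3.72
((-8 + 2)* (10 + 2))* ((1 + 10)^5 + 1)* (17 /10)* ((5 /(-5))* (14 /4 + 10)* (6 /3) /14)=1330611624 /35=38017474.97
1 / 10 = 0.10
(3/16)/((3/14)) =0.88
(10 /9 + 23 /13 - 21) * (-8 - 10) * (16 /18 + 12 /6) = 8480 /9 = 942.22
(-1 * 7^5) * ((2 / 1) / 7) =-4802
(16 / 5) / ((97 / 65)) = 208 / 97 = 2.14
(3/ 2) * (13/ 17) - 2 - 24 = -845/ 34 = -24.85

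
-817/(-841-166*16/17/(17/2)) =236113/248361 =0.95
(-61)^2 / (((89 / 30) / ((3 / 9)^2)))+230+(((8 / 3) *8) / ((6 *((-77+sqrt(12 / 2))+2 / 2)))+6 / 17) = 14522479202 / 39285045 - 16 *sqrt(6) / 25965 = 369.67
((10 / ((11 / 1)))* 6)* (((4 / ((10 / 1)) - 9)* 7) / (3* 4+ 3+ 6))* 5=-860 / 11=-78.18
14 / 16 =0.88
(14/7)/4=1/2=0.50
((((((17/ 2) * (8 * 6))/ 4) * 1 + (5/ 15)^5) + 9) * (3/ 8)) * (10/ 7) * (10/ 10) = 67435/ 1134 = 59.47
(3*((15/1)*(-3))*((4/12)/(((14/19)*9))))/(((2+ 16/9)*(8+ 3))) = -855/5236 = -0.16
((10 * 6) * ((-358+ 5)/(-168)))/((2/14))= 1765/2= 882.50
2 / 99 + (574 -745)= -16927 / 99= -170.98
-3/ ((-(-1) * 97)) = -3/ 97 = -0.03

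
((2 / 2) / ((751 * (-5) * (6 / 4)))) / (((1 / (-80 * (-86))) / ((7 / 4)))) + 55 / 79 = -256549 / 177987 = -1.44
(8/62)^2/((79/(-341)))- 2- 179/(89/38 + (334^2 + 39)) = -2.07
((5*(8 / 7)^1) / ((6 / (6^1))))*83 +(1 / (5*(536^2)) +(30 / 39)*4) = 62400691291 / 130719680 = 477.36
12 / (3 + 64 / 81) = 972 / 307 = 3.17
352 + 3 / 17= 5987 / 17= 352.18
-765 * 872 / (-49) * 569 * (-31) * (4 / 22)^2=-47066496480 / 5929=-7938353.26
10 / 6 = 5 / 3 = 1.67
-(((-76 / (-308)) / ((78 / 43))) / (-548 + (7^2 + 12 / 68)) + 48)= -2444668351 / 50930880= -48.00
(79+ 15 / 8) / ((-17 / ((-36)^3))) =3773304 / 17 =221959.06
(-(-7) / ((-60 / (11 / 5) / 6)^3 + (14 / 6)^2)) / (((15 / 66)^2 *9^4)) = -4509428 / 19314508725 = -0.00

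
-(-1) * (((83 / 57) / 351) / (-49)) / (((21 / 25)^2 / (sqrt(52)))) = -103750 * sqrt(13) / 432331263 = -0.00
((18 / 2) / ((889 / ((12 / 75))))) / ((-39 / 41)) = -492 / 288925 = -0.00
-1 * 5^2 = -25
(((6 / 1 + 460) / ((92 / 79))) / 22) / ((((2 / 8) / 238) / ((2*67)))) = 587036044 / 253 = 2320300.57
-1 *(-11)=11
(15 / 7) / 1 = 15 / 7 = 2.14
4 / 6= 0.67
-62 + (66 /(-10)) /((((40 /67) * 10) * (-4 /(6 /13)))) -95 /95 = -3269367 /52000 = -62.87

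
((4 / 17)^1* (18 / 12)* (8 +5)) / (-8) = -39 / 68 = -0.57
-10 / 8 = -5 / 4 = -1.25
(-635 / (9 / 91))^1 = -57785 / 9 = -6420.56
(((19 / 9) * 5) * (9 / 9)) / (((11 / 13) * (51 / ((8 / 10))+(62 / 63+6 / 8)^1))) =17290 / 90761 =0.19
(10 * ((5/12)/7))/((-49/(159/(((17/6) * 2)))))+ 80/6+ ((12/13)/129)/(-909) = 76991115587/5925823722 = 12.99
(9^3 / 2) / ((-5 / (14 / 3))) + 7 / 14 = -3397 / 10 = -339.70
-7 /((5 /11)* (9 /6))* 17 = -2618 /15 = -174.53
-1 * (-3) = 3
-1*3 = -3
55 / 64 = 0.86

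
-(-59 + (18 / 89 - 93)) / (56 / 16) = 3860 / 89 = 43.37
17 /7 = 2.43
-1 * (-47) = 47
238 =238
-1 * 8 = -8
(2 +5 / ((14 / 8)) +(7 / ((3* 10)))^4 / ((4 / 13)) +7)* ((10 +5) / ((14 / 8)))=269138491 / 2646000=101.72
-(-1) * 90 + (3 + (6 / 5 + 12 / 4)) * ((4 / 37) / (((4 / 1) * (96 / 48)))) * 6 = 16758 / 185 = 90.58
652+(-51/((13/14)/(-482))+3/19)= 6699895/247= 27125.08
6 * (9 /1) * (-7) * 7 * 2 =-5292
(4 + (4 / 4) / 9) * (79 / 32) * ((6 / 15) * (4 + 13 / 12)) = 178303 / 8640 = 20.64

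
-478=-478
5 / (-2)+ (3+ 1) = 3 / 2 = 1.50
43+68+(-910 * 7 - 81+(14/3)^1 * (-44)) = -19636/3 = -6545.33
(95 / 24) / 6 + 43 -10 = 4847 / 144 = 33.66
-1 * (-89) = 89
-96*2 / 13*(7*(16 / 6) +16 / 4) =-4352 / 13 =-334.77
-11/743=-0.01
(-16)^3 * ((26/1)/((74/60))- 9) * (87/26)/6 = -13274112/481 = -27596.91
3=3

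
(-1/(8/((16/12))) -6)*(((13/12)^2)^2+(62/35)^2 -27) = 21132431267/152409600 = 138.66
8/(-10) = -4/5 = -0.80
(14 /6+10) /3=37 /9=4.11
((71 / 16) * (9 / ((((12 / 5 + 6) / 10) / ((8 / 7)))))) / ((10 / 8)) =2130 / 49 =43.47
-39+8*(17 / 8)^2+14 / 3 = 43 / 24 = 1.79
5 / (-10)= -1 / 2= -0.50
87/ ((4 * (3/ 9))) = 261/ 4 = 65.25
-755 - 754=-1509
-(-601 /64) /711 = 601 /45504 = 0.01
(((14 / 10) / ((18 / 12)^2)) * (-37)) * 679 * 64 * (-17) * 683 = 11616267781.69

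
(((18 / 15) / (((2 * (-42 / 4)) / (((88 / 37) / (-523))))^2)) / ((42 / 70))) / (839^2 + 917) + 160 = 160.00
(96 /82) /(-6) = -8 /41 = -0.20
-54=-54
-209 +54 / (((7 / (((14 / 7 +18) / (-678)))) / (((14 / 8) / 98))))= -2314511 / 11074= -209.00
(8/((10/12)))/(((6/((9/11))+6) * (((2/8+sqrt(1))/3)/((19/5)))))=4104/625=6.57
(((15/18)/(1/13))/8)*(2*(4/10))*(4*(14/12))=5.06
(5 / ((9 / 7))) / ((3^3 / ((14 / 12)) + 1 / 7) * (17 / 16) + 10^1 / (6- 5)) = 3920 / 35019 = 0.11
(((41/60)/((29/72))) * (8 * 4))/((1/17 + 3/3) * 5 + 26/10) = 133824/19459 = 6.88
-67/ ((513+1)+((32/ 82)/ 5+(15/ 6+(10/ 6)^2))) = -247230/ 1916423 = -0.13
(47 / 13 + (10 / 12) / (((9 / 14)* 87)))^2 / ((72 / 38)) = 58375106779 / 8392575321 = 6.96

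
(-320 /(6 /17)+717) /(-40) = 569 /120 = 4.74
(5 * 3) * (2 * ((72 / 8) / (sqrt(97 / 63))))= 810 * sqrt(679) / 97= 217.59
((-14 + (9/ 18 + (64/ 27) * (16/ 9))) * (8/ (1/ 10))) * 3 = -180520/ 81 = -2228.64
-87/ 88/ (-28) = 87/ 2464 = 0.04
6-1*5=1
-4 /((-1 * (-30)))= -2 /15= -0.13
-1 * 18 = -18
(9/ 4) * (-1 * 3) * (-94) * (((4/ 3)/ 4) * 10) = 2115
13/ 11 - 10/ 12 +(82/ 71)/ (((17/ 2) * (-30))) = 45667/ 132770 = 0.34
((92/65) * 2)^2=33856/4225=8.01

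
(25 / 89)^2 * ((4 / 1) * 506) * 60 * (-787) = -59733300000 / 7921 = -7541131.17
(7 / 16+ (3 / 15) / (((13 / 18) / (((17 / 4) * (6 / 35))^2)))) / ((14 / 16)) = 744647 / 1114750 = 0.67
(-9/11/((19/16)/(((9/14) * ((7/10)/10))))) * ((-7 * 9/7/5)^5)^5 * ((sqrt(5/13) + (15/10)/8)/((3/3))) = 174449211009120179071170507/12457370758056640625000 + 116299474006080119380780338 * sqrt(65)/20243227481842041015625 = 60322.21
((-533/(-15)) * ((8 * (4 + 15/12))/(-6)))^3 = -51936866891/3375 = -15388701.30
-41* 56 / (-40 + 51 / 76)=58.38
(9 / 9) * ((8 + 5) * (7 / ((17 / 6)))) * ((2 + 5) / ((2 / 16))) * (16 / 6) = 81536 / 17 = 4796.24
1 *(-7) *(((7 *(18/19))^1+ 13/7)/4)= -1129/76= -14.86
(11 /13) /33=1 /39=0.03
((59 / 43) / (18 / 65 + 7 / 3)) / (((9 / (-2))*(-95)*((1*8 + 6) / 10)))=0.00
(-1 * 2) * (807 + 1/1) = -1616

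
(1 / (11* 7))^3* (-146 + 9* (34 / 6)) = -95 / 456533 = -0.00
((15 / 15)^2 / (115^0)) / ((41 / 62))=62 / 41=1.51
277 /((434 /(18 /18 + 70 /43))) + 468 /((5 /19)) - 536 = 116084849 /93310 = 1244.08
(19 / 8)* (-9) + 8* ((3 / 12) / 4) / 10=-853 / 40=-21.32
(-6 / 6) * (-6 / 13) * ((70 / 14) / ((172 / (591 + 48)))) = 9585 / 1118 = 8.57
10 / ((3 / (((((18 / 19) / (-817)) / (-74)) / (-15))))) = -2 / 574351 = -0.00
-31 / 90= -0.34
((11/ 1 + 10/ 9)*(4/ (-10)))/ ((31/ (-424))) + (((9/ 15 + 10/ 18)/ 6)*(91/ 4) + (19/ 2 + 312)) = 328222/ 837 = 392.14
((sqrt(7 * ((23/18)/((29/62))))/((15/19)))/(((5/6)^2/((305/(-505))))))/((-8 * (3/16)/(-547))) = -5071784 * sqrt(144739)/1098375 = -1756.72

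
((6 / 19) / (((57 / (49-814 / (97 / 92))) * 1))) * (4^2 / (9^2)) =-0.79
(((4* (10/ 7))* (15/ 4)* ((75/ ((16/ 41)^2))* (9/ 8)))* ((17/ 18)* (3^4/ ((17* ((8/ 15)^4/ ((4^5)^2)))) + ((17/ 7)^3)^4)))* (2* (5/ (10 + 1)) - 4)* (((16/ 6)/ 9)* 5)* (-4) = 118041960367934627409559375/ 9301344999072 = 12690848514888.09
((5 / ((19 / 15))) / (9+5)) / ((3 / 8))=100 / 133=0.75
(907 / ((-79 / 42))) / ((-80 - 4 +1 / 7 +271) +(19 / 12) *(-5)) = -3199896 / 1189345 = -2.69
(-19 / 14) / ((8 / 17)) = -323 / 112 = -2.88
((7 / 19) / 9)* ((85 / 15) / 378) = 17 / 27702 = 0.00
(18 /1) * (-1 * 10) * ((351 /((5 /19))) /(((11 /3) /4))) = -2881008 /11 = -261909.82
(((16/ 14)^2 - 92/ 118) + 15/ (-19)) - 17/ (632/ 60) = -16289521/ 8678782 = -1.88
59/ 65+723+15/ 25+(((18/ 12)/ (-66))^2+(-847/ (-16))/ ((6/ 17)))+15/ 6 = 662168413/ 755040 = 877.00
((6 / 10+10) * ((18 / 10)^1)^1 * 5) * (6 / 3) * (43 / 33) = 13674 / 55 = 248.62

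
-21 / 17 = -1.24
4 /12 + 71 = 214 /3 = 71.33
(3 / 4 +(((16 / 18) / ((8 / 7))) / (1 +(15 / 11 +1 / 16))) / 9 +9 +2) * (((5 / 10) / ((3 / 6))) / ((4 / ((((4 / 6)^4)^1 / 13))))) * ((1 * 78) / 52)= 232931 / 3468582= 0.07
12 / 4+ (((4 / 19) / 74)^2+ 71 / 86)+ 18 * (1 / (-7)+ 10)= 53925617443 / 297513818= 181.25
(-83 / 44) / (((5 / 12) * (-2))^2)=-747 / 275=-2.72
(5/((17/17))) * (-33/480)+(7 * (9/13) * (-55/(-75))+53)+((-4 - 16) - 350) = -652683/2080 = -313.79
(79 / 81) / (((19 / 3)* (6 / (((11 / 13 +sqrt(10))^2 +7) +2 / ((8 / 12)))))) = 869* sqrt(10) / 20007 +30731 / 57798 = 0.67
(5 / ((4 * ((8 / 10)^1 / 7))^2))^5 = 8620460479736328125 / 1099511627776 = 7840263.13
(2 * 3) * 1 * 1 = 6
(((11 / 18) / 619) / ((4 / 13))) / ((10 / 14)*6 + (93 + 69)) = 1001 / 51877152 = 0.00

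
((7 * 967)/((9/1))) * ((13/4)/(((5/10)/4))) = 175994/9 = 19554.89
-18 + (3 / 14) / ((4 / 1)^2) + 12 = -5.99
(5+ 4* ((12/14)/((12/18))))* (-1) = -71/7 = -10.14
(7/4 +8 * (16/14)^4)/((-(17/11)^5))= -23816060829/13636306628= -1.75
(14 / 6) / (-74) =-0.03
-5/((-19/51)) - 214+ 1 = -199.58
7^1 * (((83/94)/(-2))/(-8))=581/1504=0.39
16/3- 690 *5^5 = -6468734/3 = -2156244.67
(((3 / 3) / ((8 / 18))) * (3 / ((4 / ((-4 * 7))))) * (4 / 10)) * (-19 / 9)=399 / 10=39.90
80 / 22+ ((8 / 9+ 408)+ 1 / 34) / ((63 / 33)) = 15397649 / 70686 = 217.83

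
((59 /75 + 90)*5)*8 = 54472 /15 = 3631.47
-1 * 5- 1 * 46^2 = -2121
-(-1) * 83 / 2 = 83 / 2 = 41.50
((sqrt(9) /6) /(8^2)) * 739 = 739 /128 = 5.77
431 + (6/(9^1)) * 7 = 1307/3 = 435.67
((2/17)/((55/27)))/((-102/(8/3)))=-24/15895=-0.00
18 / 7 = 2.57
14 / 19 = 0.74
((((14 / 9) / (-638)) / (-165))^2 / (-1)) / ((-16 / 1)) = 49 / 3590494419600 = 0.00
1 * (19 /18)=19 /18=1.06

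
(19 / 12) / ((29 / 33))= 209 / 116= 1.80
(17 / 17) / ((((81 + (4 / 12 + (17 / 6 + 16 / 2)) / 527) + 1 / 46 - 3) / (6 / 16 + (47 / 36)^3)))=1470507599 / 44134632000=0.03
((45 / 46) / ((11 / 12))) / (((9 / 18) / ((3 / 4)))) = 405 / 253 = 1.60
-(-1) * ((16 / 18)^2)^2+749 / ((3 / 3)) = 4918285 / 6561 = 749.62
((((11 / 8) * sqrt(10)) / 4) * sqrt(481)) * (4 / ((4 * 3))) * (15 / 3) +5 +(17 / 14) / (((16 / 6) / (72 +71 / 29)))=126349 / 3248 +55 * sqrt(4810) / 96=78.63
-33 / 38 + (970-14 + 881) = 69773 / 38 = 1836.13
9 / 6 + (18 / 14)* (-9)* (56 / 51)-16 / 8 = -449 / 34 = -13.21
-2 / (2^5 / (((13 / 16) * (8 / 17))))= -13 / 544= -0.02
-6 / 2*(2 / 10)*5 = -3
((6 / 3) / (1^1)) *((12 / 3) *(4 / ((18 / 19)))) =304 / 9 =33.78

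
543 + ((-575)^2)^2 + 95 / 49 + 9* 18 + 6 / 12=10712663350579 / 98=109312891332.44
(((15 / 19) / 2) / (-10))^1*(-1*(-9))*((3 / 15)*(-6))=81 / 190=0.43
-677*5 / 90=-677 / 18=-37.61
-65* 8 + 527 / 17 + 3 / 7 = -3420 / 7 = -488.57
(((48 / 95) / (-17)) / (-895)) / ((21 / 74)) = 1184 / 10117975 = 0.00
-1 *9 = -9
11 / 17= 0.65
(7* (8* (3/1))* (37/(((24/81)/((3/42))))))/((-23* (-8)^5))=2997/1507328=0.00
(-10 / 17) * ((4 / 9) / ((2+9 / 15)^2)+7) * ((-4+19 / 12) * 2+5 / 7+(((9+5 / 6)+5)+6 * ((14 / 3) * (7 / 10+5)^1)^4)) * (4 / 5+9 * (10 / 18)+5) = -1694829045675348 / 12569375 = -134837972.90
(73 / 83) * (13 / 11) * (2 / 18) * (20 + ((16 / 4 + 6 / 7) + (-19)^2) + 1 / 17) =14527292 / 325941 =44.57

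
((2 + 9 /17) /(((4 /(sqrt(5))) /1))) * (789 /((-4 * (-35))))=33927 * sqrt(5) /9520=7.97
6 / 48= 0.12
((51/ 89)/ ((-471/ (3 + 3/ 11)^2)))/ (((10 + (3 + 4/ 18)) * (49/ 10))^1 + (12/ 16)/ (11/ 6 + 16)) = -106084080/ 527780904013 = -0.00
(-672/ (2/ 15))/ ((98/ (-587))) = 211320/ 7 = 30188.57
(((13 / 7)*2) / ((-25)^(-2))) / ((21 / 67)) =1088750 / 147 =7406.46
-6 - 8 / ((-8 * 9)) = -53 / 9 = -5.89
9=9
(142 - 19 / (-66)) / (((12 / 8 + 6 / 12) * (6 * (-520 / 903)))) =-2826691 / 137280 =-20.59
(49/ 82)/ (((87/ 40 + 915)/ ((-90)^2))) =378000/ 71627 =5.28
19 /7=2.71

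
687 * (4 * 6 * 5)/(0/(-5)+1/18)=1483920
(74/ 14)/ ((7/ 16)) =592/ 49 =12.08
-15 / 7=-2.14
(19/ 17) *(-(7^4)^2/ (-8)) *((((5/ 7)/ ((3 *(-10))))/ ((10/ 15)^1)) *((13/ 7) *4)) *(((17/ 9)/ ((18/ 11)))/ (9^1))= -319652333/ 11664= -27405.04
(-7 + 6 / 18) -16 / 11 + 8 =-0.12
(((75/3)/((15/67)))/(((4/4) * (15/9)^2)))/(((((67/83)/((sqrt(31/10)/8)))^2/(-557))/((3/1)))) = -4993.34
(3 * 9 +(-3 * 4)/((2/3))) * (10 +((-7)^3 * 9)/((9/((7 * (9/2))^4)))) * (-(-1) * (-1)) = 48629389167/16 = 3039336822.94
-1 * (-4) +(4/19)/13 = 992/247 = 4.02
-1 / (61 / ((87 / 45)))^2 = -841 / 837225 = -0.00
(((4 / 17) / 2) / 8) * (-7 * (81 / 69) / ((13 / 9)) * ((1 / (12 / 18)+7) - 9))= 1701 / 40664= 0.04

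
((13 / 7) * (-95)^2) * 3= 351975 / 7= 50282.14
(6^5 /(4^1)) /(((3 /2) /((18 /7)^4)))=136048896 /2401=56663.43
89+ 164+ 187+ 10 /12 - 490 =-295 /6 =-49.17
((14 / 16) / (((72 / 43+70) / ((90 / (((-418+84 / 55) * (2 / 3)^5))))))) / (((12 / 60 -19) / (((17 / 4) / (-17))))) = -905144625 / 3397658341376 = -0.00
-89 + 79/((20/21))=-121/20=-6.05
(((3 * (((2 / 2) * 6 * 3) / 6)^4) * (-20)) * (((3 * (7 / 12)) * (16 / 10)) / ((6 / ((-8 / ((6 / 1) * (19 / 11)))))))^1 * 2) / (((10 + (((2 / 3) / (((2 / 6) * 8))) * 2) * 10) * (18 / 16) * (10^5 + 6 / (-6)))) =19712 / 9499905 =0.00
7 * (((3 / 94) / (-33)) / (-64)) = 7 / 66176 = 0.00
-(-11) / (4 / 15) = 165 / 4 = 41.25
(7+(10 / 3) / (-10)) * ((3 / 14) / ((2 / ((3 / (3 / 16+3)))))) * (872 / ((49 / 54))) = 3767040 / 5831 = 646.04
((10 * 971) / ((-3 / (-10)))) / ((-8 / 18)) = -72825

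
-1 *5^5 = -3125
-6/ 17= -0.35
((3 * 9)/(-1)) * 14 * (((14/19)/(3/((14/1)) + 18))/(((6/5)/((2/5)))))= -8232/1615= -5.10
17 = 17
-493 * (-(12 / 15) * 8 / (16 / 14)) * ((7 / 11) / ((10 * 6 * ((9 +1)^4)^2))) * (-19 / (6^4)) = -458983 / 106920000000000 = -0.00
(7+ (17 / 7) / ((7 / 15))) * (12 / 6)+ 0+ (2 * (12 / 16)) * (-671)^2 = 66187819 / 98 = 675385.91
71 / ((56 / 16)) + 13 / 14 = 297 / 14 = 21.21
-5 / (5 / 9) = -9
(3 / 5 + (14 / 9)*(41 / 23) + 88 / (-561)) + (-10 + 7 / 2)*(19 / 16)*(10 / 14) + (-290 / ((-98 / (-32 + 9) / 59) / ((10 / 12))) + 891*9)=128850351881 / 27588960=4670.36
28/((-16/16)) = -28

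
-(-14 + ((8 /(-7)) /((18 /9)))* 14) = 22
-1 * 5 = -5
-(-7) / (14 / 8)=4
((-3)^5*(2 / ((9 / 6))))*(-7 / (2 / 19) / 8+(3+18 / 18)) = 5589 / 4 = 1397.25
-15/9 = -5/3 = -1.67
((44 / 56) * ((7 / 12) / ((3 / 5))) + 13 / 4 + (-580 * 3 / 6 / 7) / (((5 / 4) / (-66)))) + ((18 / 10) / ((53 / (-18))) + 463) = 354445687 / 133560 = 2653.83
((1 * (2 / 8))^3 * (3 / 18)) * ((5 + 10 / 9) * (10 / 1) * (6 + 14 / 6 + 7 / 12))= 29425 / 20736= 1.42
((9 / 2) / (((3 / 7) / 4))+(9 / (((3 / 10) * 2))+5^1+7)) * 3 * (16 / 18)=184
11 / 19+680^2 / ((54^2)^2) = 6394951 / 10097379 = 0.63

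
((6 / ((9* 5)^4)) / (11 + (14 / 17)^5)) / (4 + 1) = 2839714 / 110417877928125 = 0.00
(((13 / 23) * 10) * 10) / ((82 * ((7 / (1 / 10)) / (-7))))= -65 / 943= -0.07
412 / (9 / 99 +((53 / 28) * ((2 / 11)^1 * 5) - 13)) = -63448 / 1723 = -36.82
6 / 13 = 0.46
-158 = -158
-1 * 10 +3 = -7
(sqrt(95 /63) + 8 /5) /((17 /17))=sqrt(665) /21 + 8 /5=2.83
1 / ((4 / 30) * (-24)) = -0.31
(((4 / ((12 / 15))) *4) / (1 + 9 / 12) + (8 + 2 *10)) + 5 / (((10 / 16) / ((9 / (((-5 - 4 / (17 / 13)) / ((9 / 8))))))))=28173 / 959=29.38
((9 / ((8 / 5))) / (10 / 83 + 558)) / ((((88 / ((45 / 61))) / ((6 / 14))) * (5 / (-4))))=-100845 / 3481341248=-0.00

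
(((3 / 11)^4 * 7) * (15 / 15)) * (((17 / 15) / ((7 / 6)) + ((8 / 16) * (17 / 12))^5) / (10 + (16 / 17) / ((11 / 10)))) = 5447211587 / 1328052633600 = 0.00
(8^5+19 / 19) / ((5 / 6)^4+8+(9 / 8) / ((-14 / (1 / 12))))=1189121472 / 307561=3866.29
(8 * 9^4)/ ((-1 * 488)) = -6561/ 61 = -107.56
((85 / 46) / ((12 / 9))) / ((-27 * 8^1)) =-85 / 13248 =-0.01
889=889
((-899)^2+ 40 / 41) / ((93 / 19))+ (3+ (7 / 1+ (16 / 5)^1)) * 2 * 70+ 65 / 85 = 3607619180 / 21607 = 166965.30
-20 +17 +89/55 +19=969/55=17.62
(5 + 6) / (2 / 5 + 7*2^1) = 55 / 72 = 0.76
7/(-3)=-7/3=-2.33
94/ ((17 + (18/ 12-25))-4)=-188/ 21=-8.95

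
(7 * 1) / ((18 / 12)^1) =14 / 3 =4.67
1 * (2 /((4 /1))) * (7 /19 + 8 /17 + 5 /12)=4867 /7752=0.63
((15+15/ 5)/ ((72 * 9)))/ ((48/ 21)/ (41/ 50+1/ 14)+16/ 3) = 0.00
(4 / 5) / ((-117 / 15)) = -4 / 39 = -0.10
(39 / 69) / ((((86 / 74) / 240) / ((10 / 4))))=288600 / 989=291.81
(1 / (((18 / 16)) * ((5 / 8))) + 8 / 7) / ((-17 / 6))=-1616 / 1785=-0.91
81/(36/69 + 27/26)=16146/311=51.92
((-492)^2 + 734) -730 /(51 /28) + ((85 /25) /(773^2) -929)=36792486670822 /152369895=241468.22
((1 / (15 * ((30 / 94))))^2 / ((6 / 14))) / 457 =15463 / 69406875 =0.00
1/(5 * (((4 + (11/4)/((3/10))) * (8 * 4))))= 3/6320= 0.00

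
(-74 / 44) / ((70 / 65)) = -481 / 308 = -1.56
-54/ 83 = -0.65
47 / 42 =1.12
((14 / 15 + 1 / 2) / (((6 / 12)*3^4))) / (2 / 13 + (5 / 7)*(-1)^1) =-3913 / 61965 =-0.06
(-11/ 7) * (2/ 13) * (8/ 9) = -0.21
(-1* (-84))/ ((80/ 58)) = 609/ 10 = 60.90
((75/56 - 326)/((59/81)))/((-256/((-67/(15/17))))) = -559120293/4229120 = -132.21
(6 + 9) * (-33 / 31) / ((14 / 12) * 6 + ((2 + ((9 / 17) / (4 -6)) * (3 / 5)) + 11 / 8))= -336600 / 215357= -1.56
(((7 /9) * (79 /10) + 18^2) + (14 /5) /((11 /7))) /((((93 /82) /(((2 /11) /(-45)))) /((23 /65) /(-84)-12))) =883053432641 /62209397250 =14.19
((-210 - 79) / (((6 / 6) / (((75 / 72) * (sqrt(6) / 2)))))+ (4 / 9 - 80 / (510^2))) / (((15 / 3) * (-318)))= -2888 / 10338975+ 1445 * sqrt(6) / 15264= 0.23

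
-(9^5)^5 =-717897987691852588770249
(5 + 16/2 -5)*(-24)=-192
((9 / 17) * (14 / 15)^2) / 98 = 2 / 425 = 0.00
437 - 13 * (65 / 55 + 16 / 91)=32290 / 77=419.35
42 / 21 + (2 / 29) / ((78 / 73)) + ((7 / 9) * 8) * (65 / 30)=158243 / 10179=15.55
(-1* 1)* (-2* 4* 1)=8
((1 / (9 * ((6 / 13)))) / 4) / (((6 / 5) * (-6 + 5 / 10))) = -65 / 7128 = -0.01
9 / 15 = 3 / 5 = 0.60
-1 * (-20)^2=-400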